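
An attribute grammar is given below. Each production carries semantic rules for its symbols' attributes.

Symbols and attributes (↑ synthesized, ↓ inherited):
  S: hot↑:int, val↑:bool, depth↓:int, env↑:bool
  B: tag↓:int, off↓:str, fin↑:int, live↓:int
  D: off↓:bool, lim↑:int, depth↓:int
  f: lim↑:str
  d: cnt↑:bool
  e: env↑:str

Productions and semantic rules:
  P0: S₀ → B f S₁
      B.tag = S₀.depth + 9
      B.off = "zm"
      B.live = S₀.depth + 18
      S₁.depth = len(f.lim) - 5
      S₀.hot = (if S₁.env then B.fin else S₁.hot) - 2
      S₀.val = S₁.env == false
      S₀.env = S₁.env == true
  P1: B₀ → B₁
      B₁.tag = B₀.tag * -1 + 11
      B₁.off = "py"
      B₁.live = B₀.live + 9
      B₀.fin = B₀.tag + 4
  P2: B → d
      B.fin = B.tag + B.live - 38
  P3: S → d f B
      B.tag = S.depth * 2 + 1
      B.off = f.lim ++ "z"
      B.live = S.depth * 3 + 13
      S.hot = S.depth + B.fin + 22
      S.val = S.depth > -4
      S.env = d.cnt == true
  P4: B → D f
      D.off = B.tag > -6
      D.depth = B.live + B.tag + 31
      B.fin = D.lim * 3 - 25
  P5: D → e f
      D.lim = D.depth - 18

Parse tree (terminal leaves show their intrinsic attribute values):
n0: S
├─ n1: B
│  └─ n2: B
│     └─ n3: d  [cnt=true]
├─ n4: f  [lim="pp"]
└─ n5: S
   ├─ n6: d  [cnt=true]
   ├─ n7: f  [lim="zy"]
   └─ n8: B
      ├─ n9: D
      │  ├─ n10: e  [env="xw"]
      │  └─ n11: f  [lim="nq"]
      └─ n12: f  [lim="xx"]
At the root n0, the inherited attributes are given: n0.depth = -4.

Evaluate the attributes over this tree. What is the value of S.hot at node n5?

30

1. n0.depth = -4  [given at root]
2. n1.tag = 5  [S₀.depth + 9]
3. n1.off = "zm"  ["zm"]
4. n1.live = 14  [S₀.depth + 18]
5. n2.tag = 6  [B₀.tag * -1 + 11]
6. n2.off = "py"  ["py"]
7. n2.live = 23  [B₀.live + 9]
8. n3.cnt = true  [terminal]
9. n2.fin = -9  [B.tag + B.live - 38]
10. n1.fin = 9  [B₀.tag + 4]
11. n4.lim = "pp"  [terminal]
12. n5.depth = -3  [len(f.lim) - 5]
13. n6.cnt = true  [terminal]
14. n7.lim = "zy"  [terminal]
15. n8.tag = -5  [S.depth * 2 + 1]
16. n8.off = "zyz"  [f.lim ++ "z"]
17. n8.live = 4  [S.depth * 3 + 13]
18. n9.off = true  [B.tag > -6]
19. n9.depth = 30  [B.live + B.tag + 31]
20. n10.env = "xw"  [terminal]
21. n11.lim = "nq"  [terminal]
22. n9.lim = 12  [D.depth - 18]
23. n12.lim = "xx"  [terminal]
24. n8.fin = 11  [D.lim * 3 - 25]
25. n5.hot = 30  [S.depth + B.fin + 22]
26. n5.val = true  [S.depth > -4]
27. n5.env = true  [d.cnt == true]
28. n0.hot = 7  [(if S₁.env then B.fin else S₁.hot) - 2]
29. n0.val = false  [S₁.env == false]
30. n0.env = true  [S₁.env == true]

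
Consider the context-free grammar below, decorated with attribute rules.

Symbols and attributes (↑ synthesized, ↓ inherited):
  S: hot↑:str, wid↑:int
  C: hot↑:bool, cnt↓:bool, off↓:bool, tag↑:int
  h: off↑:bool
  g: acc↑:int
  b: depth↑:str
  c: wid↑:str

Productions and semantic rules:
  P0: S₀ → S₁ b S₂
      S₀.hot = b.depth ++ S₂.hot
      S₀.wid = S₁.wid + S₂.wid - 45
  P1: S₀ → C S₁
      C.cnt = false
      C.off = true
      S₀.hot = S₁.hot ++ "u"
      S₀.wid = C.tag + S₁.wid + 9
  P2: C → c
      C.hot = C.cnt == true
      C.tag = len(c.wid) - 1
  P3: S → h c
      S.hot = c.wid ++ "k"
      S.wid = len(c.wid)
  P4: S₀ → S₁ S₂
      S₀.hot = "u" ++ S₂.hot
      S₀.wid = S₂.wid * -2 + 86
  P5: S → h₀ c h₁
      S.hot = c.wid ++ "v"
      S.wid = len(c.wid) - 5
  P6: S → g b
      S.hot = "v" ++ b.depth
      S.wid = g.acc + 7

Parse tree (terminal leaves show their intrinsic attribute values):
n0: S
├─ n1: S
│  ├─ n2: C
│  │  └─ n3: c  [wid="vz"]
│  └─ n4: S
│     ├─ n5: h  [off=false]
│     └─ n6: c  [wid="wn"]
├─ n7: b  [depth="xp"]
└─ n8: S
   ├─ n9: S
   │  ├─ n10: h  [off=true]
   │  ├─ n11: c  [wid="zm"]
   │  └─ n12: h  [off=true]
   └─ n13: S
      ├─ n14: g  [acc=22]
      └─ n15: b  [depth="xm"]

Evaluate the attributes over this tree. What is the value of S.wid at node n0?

-5

1. n2.cnt = false  [false]
2. n2.off = true  [true]
3. n3.wid = "vz"  [terminal]
4. n2.hot = false  [C.cnt == true]
5. n2.tag = 1  [len(c.wid) - 1]
6. n5.off = false  [terminal]
7. n6.wid = "wn"  [terminal]
8. n4.hot = "wnk"  [c.wid ++ "k"]
9. n4.wid = 2  [len(c.wid)]
10. n1.hot = "wnku"  [S₁.hot ++ "u"]
11. n1.wid = 12  [C.tag + S₁.wid + 9]
12. n7.depth = "xp"  [terminal]
13. n10.off = true  [terminal]
14. n11.wid = "zm"  [terminal]
15. n12.off = true  [terminal]
16. n9.hot = "zmv"  [c.wid ++ "v"]
17. n9.wid = -3  [len(c.wid) - 5]
18. n14.acc = 22  [terminal]
19. n15.depth = "xm"  [terminal]
20. n13.hot = "vxm"  ["v" ++ b.depth]
21. n13.wid = 29  [g.acc + 7]
22. n8.hot = "uvxm"  ["u" ++ S₂.hot]
23. n8.wid = 28  [S₂.wid * -2 + 86]
24. n0.hot = "xpuvxm"  [b.depth ++ S₂.hot]
25. n0.wid = -5  [S₁.wid + S₂.wid - 45]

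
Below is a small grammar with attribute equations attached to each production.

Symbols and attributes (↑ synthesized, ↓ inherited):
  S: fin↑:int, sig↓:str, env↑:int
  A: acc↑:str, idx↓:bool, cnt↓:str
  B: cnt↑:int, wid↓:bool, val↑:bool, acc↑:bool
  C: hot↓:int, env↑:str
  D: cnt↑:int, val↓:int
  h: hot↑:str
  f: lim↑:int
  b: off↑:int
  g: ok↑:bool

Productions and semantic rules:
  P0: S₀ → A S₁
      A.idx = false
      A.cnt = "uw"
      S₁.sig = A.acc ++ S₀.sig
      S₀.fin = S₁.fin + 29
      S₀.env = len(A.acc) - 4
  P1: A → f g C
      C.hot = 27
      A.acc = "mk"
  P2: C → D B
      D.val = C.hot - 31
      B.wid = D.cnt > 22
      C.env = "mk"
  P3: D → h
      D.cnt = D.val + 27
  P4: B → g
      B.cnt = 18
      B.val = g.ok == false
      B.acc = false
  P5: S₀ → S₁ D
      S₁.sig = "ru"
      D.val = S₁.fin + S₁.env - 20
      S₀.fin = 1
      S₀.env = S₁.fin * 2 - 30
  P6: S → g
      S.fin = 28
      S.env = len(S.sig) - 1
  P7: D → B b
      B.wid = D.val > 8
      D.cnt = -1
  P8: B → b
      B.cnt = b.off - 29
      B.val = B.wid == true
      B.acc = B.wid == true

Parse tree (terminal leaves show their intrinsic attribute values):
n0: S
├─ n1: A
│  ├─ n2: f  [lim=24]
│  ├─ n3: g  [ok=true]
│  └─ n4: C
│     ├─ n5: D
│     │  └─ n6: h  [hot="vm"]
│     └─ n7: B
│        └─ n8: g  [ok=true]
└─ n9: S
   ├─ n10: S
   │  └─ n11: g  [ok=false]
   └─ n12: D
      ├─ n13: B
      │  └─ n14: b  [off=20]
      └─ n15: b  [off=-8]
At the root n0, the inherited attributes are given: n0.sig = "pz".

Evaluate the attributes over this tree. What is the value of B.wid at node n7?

1. n0.sig = "pz"  [given at root]
2. n1.idx = false  [false]
3. n1.cnt = "uw"  ["uw"]
4. n2.lim = 24  [terminal]
5. n3.ok = true  [terminal]
6. n4.hot = 27  [27]
7. n5.val = -4  [C.hot - 31]
8. n6.hot = "vm"  [terminal]
9. n5.cnt = 23  [D.val + 27]
10. n7.wid = true  [D.cnt > 22]
11. n8.ok = true  [terminal]
12. n7.cnt = 18  [18]
13. n7.val = false  [g.ok == false]
14. n7.acc = false  [false]
15. n4.env = "mk"  ["mk"]
16. n1.acc = "mk"  ["mk"]
17. n9.sig = "mkpz"  [A.acc ++ S₀.sig]
18. n10.sig = "ru"  ["ru"]
19. n11.ok = false  [terminal]
20. n10.fin = 28  [28]
21. n10.env = 1  [len(S.sig) - 1]
22. n12.val = 9  [S₁.fin + S₁.env - 20]
23. n13.wid = true  [D.val > 8]
24. n14.off = 20  [terminal]
25. n13.cnt = -9  [b.off - 29]
26. n13.val = true  [B.wid == true]
27. n13.acc = true  [B.wid == true]
28. n15.off = -8  [terminal]
29. n12.cnt = -1  [-1]
30. n9.fin = 1  [1]
31. n9.env = 26  [S₁.fin * 2 - 30]
32. n0.fin = 30  [S₁.fin + 29]
33. n0.env = -2  [len(A.acc) - 4]

true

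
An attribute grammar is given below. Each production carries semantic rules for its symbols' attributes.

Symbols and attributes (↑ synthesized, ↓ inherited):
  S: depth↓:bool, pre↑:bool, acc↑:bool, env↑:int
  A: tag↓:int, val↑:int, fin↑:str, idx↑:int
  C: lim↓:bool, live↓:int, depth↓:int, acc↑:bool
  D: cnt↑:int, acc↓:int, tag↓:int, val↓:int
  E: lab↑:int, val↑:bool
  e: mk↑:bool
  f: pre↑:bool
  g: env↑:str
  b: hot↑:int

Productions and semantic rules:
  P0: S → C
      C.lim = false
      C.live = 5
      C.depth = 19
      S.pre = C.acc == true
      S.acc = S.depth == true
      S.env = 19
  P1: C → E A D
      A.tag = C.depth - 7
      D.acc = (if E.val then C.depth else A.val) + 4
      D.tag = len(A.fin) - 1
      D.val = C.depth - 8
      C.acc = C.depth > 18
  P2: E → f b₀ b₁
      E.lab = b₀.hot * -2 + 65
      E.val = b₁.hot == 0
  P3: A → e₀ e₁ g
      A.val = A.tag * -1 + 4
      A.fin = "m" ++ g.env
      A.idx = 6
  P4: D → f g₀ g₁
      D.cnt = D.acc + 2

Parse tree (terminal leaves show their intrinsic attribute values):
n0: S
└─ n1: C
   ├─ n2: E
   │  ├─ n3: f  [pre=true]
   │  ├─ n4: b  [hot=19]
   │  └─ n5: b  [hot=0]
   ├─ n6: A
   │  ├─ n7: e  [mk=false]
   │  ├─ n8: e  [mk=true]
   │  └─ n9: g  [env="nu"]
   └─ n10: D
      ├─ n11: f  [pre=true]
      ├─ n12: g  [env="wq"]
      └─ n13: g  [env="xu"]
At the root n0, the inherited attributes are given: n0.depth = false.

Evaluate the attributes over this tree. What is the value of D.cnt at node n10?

25

1. n0.depth = false  [given at root]
2. n1.lim = false  [false]
3. n1.live = 5  [5]
4. n1.depth = 19  [19]
5. n3.pre = true  [terminal]
6. n4.hot = 19  [terminal]
7. n5.hot = 0  [terminal]
8. n2.lab = 27  [b₀.hot * -2 + 65]
9. n2.val = true  [b₁.hot == 0]
10. n6.tag = 12  [C.depth - 7]
11. n7.mk = false  [terminal]
12. n8.mk = true  [terminal]
13. n9.env = "nu"  [terminal]
14. n6.val = -8  [A.tag * -1 + 4]
15. n6.fin = "mnu"  ["m" ++ g.env]
16. n6.idx = 6  [6]
17. n10.acc = 23  [(if E.val then C.depth else A.val) + 4]
18. n10.tag = 2  [len(A.fin) - 1]
19. n10.val = 11  [C.depth - 8]
20. n11.pre = true  [terminal]
21. n12.env = "wq"  [terminal]
22. n13.env = "xu"  [terminal]
23. n10.cnt = 25  [D.acc + 2]
24. n1.acc = true  [C.depth > 18]
25. n0.pre = true  [C.acc == true]
26. n0.acc = false  [S.depth == true]
27. n0.env = 19  [19]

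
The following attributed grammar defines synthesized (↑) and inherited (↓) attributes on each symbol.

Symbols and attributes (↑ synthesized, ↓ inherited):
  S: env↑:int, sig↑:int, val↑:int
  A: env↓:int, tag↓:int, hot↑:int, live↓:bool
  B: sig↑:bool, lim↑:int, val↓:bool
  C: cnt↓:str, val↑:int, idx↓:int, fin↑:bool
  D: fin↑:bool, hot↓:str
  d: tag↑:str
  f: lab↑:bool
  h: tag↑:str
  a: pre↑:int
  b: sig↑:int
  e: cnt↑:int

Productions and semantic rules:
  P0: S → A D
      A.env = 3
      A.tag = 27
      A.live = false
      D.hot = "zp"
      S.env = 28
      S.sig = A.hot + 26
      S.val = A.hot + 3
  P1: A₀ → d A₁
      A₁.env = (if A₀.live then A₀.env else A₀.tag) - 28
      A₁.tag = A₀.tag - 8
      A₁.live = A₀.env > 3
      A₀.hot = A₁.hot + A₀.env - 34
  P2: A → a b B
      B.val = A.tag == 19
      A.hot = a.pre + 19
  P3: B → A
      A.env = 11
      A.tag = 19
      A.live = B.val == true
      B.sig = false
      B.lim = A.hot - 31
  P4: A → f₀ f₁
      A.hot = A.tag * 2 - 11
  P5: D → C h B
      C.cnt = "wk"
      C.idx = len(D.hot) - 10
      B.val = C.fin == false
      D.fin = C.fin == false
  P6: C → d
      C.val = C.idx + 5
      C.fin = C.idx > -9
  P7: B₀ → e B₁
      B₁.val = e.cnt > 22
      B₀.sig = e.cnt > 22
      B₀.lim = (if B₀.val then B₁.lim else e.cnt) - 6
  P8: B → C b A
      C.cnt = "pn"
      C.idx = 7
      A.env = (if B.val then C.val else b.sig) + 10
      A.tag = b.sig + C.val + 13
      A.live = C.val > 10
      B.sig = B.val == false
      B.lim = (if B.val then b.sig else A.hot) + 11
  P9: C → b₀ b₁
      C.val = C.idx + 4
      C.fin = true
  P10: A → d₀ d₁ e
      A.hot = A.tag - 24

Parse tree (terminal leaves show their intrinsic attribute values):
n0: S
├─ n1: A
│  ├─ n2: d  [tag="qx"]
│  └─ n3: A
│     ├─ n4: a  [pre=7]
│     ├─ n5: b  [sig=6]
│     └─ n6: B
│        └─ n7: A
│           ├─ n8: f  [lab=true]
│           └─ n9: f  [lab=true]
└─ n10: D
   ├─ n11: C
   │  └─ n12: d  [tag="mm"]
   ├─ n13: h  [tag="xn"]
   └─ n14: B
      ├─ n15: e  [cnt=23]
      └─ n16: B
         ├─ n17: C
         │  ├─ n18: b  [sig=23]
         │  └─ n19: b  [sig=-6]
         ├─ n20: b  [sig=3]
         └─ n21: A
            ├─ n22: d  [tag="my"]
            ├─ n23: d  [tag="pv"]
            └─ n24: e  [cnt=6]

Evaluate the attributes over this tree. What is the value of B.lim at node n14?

1. n1.env = 3  [3]
2. n1.tag = 27  [27]
3. n1.live = false  [false]
4. n2.tag = "qx"  [terminal]
5. n3.env = -1  [(if A₀.live then A₀.env else A₀.tag) - 28]
6. n3.tag = 19  [A₀.tag - 8]
7. n3.live = false  [A₀.env > 3]
8. n4.pre = 7  [terminal]
9. n5.sig = 6  [terminal]
10. n6.val = true  [A.tag == 19]
11. n7.env = 11  [11]
12. n7.tag = 19  [19]
13. n7.live = true  [B.val == true]
14. n8.lab = true  [terminal]
15. n9.lab = true  [terminal]
16. n7.hot = 27  [A.tag * 2 - 11]
17. n6.sig = false  [false]
18. n6.lim = -4  [A.hot - 31]
19. n3.hot = 26  [a.pre + 19]
20. n1.hot = -5  [A₁.hot + A₀.env - 34]
21. n10.hot = "zp"  ["zp"]
22. n11.cnt = "wk"  ["wk"]
23. n11.idx = -8  [len(D.hot) - 10]
24. n12.tag = "mm"  [terminal]
25. n11.val = -3  [C.idx + 5]
26. n11.fin = true  [C.idx > -9]
27. n13.tag = "xn"  [terminal]
28. n14.val = false  [C.fin == false]
29. n15.cnt = 23  [terminal]
30. n16.val = true  [e.cnt > 22]
31. n17.cnt = "pn"  ["pn"]
32. n17.idx = 7  [7]
33. n18.sig = 23  [terminal]
34. n19.sig = -6  [terminal]
35. n17.val = 11  [C.idx + 4]
36. n17.fin = true  [true]
37. n20.sig = 3  [terminal]
38. n21.env = 21  [(if B.val then C.val else b.sig) + 10]
39. n21.tag = 27  [b.sig + C.val + 13]
40. n21.live = true  [C.val > 10]
41. n22.tag = "my"  [terminal]
42. n23.tag = "pv"  [terminal]
43. n24.cnt = 6  [terminal]
44. n21.hot = 3  [A.tag - 24]
45. n16.sig = false  [B.val == false]
46. n16.lim = 14  [(if B.val then b.sig else A.hot) + 11]
47. n14.sig = true  [e.cnt > 22]
48. n14.lim = 17  [(if B₀.val then B₁.lim else e.cnt) - 6]
49. n10.fin = false  [C.fin == false]
50. n0.env = 28  [28]
51. n0.sig = 21  [A.hot + 26]
52. n0.val = -2  [A.hot + 3]

17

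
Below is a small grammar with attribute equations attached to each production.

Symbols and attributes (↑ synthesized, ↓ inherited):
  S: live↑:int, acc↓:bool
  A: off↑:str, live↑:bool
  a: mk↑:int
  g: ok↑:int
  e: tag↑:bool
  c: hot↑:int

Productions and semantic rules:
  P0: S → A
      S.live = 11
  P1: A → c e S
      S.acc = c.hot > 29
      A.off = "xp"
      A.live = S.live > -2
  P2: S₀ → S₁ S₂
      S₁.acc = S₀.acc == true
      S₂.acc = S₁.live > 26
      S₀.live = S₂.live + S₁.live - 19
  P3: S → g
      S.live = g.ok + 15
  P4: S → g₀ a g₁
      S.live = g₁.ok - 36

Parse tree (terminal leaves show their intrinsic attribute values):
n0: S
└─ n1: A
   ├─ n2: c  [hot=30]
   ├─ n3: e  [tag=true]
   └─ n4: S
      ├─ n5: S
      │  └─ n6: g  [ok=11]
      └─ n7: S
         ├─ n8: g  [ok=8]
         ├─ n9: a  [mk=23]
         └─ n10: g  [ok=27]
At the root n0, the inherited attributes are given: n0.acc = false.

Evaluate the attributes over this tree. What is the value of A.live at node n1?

false

1. n0.acc = false  [given at root]
2. n2.hot = 30  [terminal]
3. n3.tag = true  [terminal]
4. n4.acc = true  [c.hot > 29]
5. n5.acc = true  [S₀.acc == true]
6. n6.ok = 11  [terminal]
7. n5.live = 26  [g.ok + 15]
8. n7.acc = false  [S₁.live > 26]
9. n8.ok = 8  [terminal]
10. n9.mk = 23  [terminal]
11. n10.ok = 27  [terminal]
12. n7.live = -9  [g₁.ok - 36]
13. n4.live = -2  [S₂.live + S₁.live - 19]
14. n1.off = "xp"  ["xp"]
15. n1.live = false  [S.live > -2]
16. n0.live = 11  [11]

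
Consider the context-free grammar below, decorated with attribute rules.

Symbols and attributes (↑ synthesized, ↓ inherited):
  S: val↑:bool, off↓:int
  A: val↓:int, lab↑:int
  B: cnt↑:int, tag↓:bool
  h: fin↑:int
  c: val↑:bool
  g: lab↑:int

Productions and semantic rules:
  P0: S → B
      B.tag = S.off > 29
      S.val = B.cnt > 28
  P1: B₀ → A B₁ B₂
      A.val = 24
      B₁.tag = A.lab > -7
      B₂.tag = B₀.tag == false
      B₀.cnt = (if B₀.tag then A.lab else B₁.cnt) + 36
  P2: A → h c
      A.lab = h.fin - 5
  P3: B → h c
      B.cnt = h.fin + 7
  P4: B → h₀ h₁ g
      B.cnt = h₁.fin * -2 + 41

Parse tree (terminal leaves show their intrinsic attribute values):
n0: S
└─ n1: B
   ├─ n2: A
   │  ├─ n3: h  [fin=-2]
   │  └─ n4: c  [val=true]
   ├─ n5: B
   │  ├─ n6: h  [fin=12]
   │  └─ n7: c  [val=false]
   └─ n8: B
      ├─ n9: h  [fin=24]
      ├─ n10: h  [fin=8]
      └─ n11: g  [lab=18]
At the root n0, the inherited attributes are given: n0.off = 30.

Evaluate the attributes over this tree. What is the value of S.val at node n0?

1. n0.off = 30  [given at root]
2. n1.tag = true  [S.off > 29]
3. n2.val = 24  [24]
4. n3.fin = -2  [terminal]
5. n4.val = true  [terminal]
6. n2.lab = -7  [h.fin - 5]
7. n5.tag = false  [A.lab > -7]
8. n6.fin = 12  [terminal]
9. n7.val = false  [terminal]
10. n5.cnt = 19  [h.fin + 7]
11. n8.tag = false  [B₀.tag == false]
12. n9.fin = 24  [terminal]
13. n10.fin = 8  [terminal]
14. n11.lab = 18  [terminal]
15. n8.cnt = 25  [h₁.fin * -2 + 41]
16. n1.cnt = 29  [(if B₀.tag then A.lab else B₁.cnt) + 36]
17. n0.val = true  [B.cnt > 28]

true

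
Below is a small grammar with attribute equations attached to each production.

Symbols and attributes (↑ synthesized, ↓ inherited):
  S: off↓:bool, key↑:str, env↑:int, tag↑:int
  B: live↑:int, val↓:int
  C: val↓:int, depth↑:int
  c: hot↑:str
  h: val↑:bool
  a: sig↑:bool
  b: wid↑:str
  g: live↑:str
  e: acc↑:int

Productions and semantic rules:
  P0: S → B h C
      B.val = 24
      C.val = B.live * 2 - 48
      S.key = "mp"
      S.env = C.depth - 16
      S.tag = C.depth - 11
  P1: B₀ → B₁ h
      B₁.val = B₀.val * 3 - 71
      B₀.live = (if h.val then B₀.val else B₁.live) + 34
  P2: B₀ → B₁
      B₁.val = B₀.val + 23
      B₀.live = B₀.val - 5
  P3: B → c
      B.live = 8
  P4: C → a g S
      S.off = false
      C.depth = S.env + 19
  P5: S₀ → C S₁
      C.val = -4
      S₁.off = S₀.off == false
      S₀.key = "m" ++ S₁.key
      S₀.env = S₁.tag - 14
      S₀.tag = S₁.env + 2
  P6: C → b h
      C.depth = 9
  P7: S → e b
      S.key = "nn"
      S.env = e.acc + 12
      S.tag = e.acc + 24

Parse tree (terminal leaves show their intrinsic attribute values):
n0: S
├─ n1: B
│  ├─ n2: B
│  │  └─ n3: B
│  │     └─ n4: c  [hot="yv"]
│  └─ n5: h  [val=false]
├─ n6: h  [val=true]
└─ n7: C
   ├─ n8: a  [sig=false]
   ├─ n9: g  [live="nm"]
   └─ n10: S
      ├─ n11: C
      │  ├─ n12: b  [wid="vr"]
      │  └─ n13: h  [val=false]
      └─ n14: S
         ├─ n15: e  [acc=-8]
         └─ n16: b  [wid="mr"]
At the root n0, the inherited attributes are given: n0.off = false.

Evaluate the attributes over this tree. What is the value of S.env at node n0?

5

1. n0.off = false  [given at root]
2. n1.val = 24  [24]
3. n2.val = 1  [B₀.val * 3 - 71]
4. n3.val = 24  [B₀.val + 23]
5. n4.hot = "yv"  [terminal]
6. n3.live = 8  [8]
7. n2.live = -4  [B₀.val - 5]
8. n5.val = false  [terminal]
9. n1.live = 30  [(if h.val then B₀.val else B₁.live) + 34]
10. n6.val = true  [terminal]
11. n7.val = 12  [B.live * 2 - 48]
12. n8.sig = false  [terminal]
13. n9.live = "nm"  [terminal]
14. n10.off = false  [false]
15. n11.val = -4  [-4]
16. n12.wid = "vr"  [terminal]
17. n13.val = false  [terminal]
18. n11.depth = 9  [9]
19. n14.off = true  [S₀.off == false]
20. n15.acc = -8  [terminal]
21. n16.wid = "mr"  [terminal]
22. n14.key = "nn"  ["nn"]
23. n14.env = 4  [e.acc + 12]
24. n14.tag = 16  [e.acc + 24]
25. n10.key = "mnn"  ["m" ++ S₁.key]
26. n10.env = 2  [S₁.tag - 14]
27. n10.tag = 6  [S₁.env + 2]
28. n7.depth = 21  [S.env + 19]
29. n0.key = "mp"  ["mp"]
30. n0.env = 5  [C.depth - 16]
31. n0.tag = 10  [C.depth - 11]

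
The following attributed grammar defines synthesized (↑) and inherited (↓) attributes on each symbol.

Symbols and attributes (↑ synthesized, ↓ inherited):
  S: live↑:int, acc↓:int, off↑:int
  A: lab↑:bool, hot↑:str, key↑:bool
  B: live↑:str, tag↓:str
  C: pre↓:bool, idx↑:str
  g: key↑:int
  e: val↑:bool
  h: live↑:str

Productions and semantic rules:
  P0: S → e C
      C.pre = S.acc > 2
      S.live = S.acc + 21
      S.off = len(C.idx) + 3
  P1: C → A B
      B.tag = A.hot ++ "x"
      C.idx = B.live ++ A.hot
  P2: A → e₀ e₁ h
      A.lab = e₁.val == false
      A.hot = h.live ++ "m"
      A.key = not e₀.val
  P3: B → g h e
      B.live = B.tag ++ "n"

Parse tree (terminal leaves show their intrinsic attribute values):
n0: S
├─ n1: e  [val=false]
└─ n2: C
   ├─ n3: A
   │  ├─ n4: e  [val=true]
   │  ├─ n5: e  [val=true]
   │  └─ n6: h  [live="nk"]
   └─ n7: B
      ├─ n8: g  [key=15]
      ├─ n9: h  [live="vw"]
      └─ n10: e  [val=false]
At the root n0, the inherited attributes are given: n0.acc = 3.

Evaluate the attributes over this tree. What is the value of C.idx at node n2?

1. n0.acc = 3  [given at root]
2. n1.val = false  [terminal]
3. n2.pre = true  [S.acc > 2]
4. n4.val = true  [terminal]
5. n5.val = true  [terminal]
6. n6.live = "nk"  [terminal]
7. n3.lab = false  [e₁.val == false]
8. n3.hot = "nkm"  [h.live ++ "m"]
9. n3.key = false  [not e₀.val]
10. n7.tag = "nkmx"  [A.hot ++ "x"]
11. n8.key = 15  [terminal]
12. n9.live = "vw"  [terminal]
13. n10.val = false  [terminal]
14. n7.live = "nkmxn"  [B.tag ++ "n"]
15. n2.idx = "nkmxnnkm"  [B.live ++ A.hot]
16. n0.live = 24  [S.acc + 21]
17. n0.off = 11  [len(C.idx) + 3]

"nkmxnnkm"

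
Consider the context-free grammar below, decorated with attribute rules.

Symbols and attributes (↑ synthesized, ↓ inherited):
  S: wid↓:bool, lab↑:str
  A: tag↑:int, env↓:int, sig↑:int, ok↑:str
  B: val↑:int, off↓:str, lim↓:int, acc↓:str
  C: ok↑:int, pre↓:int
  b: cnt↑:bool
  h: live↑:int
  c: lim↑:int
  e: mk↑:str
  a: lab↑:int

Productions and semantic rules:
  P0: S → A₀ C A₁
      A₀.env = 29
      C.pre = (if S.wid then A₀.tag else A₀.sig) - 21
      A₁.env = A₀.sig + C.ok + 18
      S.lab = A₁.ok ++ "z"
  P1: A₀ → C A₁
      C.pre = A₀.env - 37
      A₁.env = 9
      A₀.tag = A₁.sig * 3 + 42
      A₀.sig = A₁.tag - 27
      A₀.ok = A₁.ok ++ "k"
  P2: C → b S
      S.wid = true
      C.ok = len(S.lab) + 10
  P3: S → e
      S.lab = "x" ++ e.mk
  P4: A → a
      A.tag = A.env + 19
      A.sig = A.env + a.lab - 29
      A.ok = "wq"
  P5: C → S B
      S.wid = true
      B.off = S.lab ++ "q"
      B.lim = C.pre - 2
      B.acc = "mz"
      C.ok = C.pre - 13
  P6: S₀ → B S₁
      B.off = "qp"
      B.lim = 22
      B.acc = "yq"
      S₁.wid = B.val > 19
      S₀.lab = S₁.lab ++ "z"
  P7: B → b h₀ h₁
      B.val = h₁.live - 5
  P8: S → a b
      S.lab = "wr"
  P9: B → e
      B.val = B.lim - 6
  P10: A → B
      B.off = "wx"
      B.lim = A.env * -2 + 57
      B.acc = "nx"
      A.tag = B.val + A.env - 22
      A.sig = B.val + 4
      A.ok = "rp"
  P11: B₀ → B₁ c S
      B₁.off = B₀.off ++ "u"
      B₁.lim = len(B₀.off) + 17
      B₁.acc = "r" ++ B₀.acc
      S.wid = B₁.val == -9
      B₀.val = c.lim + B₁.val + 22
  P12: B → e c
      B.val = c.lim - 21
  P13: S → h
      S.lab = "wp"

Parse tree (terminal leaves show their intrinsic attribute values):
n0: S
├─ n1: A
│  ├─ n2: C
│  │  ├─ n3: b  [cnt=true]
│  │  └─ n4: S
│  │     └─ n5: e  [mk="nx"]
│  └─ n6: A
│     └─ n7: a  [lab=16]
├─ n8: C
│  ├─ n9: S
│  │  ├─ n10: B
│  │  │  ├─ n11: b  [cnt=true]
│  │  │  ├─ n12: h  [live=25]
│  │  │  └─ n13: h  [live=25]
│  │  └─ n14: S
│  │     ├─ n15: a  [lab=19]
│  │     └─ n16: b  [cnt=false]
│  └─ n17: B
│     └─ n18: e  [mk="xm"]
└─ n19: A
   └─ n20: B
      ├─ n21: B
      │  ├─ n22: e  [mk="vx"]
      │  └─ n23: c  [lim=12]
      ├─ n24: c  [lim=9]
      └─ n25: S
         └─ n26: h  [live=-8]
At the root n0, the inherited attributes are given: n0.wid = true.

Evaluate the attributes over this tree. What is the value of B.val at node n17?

1. n0.wid = true  [given at root]
2. n1.env = 29  [29]
3. n2.pre = -8  [A₀.env - 37]
4. n3.cnt = true  [terminal]
5. n4.wid = true  [true]
6. n5.mk = "nx"  [terminal]
7. n4.lab = "xnx"  ["x" ++ e.mk]
8. n2.ok = 13  [len(S.lab) + 10]
9. n6.env = 9  [9]
10. n7.lab = 16  [terminal]
11. n6.tag = 28  [A.env + 19]
12. n6.sig = -4  [A.env + a.lab - 29]
13. n6.ok = "wq"  ["wq"]
14. n1.tag = 30  [A₁.sig * 3 + 42]
15. n1.sig = 1  [A₁.tag - 27]
16. n1.ok = "wqk"  [A₁.ok ++ "k"]
17. n8.pre = 9  [(if S.wid then A₀.tag else A₀.sig) - 21]
18. n9.wid = true  [true]
19. n10.off = "qp"  ["qp"]
20. n10.lim = 22  [22]
21. n10.acc = "yq"  ["yq"]
22. n11.cnt = true  [terminal]
23. n12.live = 25  [terminal]
24. n13.live = 25  [terminal]
25. n10.val = 20  [h₁.live - 5]
26. n14.wid = true  [B.val > 19]
27. n15.lab = 19  [terminal]
28. n16.cnt = false  [terminal]
29. n14.lab = "wr"  ["wr"]
30. n9.lab = "wrz"  [S₁.lab ++ "z"]
31. n17.off = "wrzq"  [S.lab ++ "q"]
32. n17.lim = 7  [C.pre - 2]
33. n17.acc = "mz"  ["mz"]
34. n18.mk = "xm"  [terminal]
35. n17.val = 1  [B.lim - 6]
36. n8.ok = -4  [C.pre - 13]
37. n19.env = 15  [A₀.sig + C.ok + 18]
38. n20.off = "wx"  ["wx"]
39. n20.lim = 27  [A.env * -2 + 57]
40. n20.acc = "nx"  ["nx"]
41. n21.off = "wxu"  [B₀.off ++ "u"]
42. n21.lim = 19  [len(B₀.off) + 17]
43. n21.acc = "rnx"  ["r" ++ B₀.acc]
44. n22.mk = "vx"  [terminal]
45. n23.lim = 12  [terminal]
46. n21.val = -9  [c.lim - 21]
47. n24.lim = 9  [terminal]
48. n25.wid = true  [B₁.val == -9]
49. n26.live = -8  [terminal]
50. n25.lab = "wp"  ["wp"]
51. n20.val = 22  [c.lim + B₁.val + 22]
52. n19.tag = 15  [B.val + A.env - 22]
53. n19.sig = 26  [B.val + 4]
54. n19.ok = "rp"  ["rp"]
55. n0.lab = "rpz"  [A₁.ok ++ "z"]

1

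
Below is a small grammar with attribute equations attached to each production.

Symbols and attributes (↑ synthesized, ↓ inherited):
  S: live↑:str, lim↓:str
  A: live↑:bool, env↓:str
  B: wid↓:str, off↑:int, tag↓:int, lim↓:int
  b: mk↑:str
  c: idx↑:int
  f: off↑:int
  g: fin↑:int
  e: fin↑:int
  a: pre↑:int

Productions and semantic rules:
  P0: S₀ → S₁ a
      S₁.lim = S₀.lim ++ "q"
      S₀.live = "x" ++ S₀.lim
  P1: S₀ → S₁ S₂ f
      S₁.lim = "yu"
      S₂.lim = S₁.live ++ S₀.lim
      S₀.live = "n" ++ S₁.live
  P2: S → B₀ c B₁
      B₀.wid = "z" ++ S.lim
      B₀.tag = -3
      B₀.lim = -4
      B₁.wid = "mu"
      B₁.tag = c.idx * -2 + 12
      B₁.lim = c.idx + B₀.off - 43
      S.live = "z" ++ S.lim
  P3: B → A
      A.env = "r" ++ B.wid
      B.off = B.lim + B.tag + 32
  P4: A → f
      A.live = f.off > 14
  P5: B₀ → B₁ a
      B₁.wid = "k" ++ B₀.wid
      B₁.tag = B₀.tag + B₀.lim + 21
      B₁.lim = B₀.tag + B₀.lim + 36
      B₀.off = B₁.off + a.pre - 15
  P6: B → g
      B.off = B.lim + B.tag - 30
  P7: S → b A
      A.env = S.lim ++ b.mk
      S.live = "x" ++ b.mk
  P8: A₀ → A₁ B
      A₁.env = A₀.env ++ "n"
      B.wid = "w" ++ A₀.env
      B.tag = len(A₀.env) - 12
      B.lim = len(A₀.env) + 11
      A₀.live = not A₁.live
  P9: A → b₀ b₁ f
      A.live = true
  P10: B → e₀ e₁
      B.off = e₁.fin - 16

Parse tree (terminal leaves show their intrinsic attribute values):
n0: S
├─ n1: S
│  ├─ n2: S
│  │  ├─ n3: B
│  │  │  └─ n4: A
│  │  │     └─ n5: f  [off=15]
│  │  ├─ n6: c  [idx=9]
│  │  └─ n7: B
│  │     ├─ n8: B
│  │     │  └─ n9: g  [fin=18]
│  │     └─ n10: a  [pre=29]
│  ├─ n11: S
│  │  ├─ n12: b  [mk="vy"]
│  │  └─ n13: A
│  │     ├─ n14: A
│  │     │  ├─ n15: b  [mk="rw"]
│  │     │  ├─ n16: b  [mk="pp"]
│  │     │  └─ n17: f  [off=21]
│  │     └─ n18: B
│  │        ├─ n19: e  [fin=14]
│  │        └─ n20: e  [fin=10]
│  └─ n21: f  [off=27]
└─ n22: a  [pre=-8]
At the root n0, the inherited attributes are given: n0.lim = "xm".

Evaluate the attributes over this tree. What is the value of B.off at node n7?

1. n0.lim = "xm"  [given at root]
2. n1.lim = "xmq"  [S₀.lim ++ "q"]
3. n2.lim = "yu"  ["yu"]
4. n3.wid = "zyu"  ["z" ++ S.lim]
5. n3.tag = -3  [-3]
6. n3.lim = -4  [-4]
7. n4.env = "rzyu"  ["r" ++ B.wid]
8. n5.off = 15  [terminal]
9. n4.live = true  [f.off > 14]
10. n3.off = 25  [B.lim + B.tag + 32]
11. n6.idx = 9  [terminal]
12. n7.wid = "mu"  ["mu"]
13. n7.tag = -6  [c.idx * -2 + 12]
14. n7.lim = -9  [c.idx + B₀.off - 43]
15. n8.wid = "kmu"  ["k" ++ B₀.wid]
16. n8.tag = 6  [B₀.tag + B₀.lim + 21]
17. n8.lim = 21  [B₀.tag + B₀.lim + 36]
18. n9.fin = 18  [terminal]
19. n8.off = -3  [B.lim + B.tag - 30]
20. n10.pre = 29  [terminal]
21. n7.off = 11  [B₁.off + a.pre - 15]
22. n2.live = "zyu"  ["z" ++ S.lim]
23. n11.lim = "zyuxmq"  [S₁.live ++ S₀.lim]
24. n12.mk = "vy"  [terminal]
25. n13.env = "zyuxmqvy"  [S.lim ++ b.mk]
26. n14.env = "zyuxmqvyn"  [A₀.env ++ "n"]
27. n15.mk = "rw"  [terminal]
28. n16.mk = "pp"  [terminal]
29. n17.off = 21  [terminal]
30. n14.live = true  [true]
31. n18.wid = "wzyuxmqvy"  ["w" ++ A₀.env]
32. n18.tag = -4  [len(A₀.env) - 12]
33. n18.lim = 19  [len(A₀.env) + 11]
34. n19.fin = 14  [terminal]
35. n20.fin = 10  [terminal]
36. n18.off = -6  [e₁.fin - 16]
37. n13.live = false  [not A₁.live]
38. n11.live = "xvy"  ["x" ++ b.mk]
39. n21.off = 27  [terminal]
40. n1.live = "nzyu"  ["n" ++ S₁.live]
41. n22.pre = -8  [terminal]
42. n0.live = "xxm"  ["x" ++ S₀.lim]

11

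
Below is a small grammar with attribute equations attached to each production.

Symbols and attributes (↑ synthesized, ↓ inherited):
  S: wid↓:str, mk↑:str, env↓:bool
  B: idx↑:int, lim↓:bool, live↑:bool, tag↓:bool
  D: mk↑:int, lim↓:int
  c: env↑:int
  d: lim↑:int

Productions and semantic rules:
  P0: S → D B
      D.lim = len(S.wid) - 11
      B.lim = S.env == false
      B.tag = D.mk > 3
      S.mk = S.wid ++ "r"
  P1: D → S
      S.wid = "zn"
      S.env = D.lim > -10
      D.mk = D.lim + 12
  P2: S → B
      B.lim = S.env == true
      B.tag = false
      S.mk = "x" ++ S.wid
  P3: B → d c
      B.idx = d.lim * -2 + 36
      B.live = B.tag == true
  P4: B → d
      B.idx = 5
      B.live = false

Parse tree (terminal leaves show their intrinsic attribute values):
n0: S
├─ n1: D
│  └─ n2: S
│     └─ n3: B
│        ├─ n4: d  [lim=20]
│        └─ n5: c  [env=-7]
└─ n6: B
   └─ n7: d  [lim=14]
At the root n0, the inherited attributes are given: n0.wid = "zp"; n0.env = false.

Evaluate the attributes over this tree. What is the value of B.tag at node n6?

1. n0.wid = "zp"  [given at root]
2. n0.env = false  [given at root]
3. n1.lim = -9  [len(S.wid) - 11]
4. n2.wid = "zn"  ["zn"]
5. n2.env = true  [D.lim > -10]
6. n3.lim = true  [S.env == true]
7. n3.tag = false  [false]
8. n4.lim = 20  [terminal]
9. n5.env = -7  [terminal]
10. n3.idx = -4  [d.lim * -2 + 36]
11. n3.live = false  [B.tag == true]
12. n2.mk = "xzn"  ["x" ++ S.wid]
13. n1.mk = 3  [D.lim + 12]
14. n6.lim = true  [S.env == false]
15. n6.tag = false  [D.mk > 3]
16. n7.lim = 14  [terminal]
17. n6.idx = 5  [5]
18. n6.live = false  [false]
19. n0.mk = "zpr"  [S.wid ++ "r"]

false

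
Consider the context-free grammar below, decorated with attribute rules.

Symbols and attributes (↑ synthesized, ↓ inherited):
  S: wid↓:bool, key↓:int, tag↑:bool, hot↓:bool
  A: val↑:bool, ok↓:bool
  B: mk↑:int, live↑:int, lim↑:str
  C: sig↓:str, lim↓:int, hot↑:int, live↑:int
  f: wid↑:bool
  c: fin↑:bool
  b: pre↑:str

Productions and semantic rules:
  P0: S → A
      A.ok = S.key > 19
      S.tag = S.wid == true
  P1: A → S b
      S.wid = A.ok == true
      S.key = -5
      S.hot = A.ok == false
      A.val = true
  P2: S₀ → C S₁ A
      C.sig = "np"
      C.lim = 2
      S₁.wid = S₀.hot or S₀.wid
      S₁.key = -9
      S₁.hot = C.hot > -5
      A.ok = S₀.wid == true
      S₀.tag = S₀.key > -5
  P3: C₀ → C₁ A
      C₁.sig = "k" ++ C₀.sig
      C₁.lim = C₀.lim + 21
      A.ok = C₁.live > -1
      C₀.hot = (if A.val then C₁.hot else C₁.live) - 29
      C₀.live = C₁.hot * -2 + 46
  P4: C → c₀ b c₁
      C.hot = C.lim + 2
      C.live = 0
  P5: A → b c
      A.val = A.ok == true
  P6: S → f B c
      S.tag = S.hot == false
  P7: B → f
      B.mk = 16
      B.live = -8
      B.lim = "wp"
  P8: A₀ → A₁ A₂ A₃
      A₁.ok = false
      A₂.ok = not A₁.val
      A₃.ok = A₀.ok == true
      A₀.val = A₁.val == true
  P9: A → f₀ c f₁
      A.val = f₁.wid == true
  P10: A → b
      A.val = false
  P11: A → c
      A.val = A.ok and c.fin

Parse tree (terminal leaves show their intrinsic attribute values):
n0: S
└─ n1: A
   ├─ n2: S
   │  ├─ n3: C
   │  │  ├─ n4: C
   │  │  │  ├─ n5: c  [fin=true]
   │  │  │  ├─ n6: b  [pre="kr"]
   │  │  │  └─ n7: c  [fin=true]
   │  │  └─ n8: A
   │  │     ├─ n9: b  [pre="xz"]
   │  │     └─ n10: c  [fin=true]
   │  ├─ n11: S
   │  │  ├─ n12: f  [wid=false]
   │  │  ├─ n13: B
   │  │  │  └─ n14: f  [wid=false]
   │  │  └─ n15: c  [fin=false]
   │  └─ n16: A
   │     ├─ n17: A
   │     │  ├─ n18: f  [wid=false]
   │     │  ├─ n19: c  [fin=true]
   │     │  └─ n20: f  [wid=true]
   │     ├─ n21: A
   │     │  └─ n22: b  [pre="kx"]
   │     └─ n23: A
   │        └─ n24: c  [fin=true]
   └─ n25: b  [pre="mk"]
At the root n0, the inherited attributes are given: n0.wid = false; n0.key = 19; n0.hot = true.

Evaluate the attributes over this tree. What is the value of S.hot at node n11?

1. n0.wid = false  [given at root]
2. n0.key = 19  [given at root]
3. n0.hot = true  [given at root]
4. n1.ok = false  [S.key > 19]
5. n2.wid = false  [A.ok == true]
6. n2.key = -5  [-5]
7. n2.hot = true  [A.ok == false]
8. n3.sig = "np"  ["np"]
9. n3.lim = 2  [2]
10. n4.sig = "knp"  ["k" ++ C₀.sig]
11. n4.lim = 23  [C₀.lim + 21]
12. n5.fin = true  [terminal]
13. n6.pre = "kr"  [terminal]
14. n7.fin = true  [terminal]
15. n4.hot = 25  [C.lim + 2]
16. n4.live = 0  [0]
17. n8.ok = true  [C₁.live > -1]
18. n9.pre = "xz"  [terminal]
19. n10.fin = true  [terminal]
20. n8.val = true  [A.ok == true]
21. n3.hot = -4  [(if A.val then C₁.hot else C₁.live) - 29]
22. n3.live = -4  [C₁.hot * -2 + 46]
23. n11.wid = true  [S₀.hot or S₀.wid]
24. n11.key = -9  [-9]
25. n11.hot = true  [C.hot > -5]
26. n12.wid = false  [terminal]
27. n14.wid = false  [terminal]
28. n13.mk = 16  [16]
29. n13.live = -8  [-8]
30. n13.lim = "wp"  ["wp"]
31. n15.fin = false  [terminal]
32. n11.tag = false  [S.hot == false]
33. n16.ok = false  [S₀.wid == true]
34. n17.ok = false  [false]
35. n18.wid = false  [terminal]
36. n19.fin = true  [terminal]
37. n20.wid = true  [terminal]
38. n17.val = true  [f₁.wid == true]
39. n21.ok = false  [not A₁.val]
40. n22.pre = "kx"  [terminal]
41. n21.val = false  [false]
42. n23.ok = false  [A₀.ok == true]
43. n24.fin = true  [terminal]
44. n23.val = false  [A.ok and c.fin]
45. n16.val = true  [A₁.val == true]
46. n2.tag = false  [S₀.key > -5]
47. n25.pre = "mk"  [terminal]
48. n1.val = true  [true]
49. n0.tag = false  [S.wid == true]

true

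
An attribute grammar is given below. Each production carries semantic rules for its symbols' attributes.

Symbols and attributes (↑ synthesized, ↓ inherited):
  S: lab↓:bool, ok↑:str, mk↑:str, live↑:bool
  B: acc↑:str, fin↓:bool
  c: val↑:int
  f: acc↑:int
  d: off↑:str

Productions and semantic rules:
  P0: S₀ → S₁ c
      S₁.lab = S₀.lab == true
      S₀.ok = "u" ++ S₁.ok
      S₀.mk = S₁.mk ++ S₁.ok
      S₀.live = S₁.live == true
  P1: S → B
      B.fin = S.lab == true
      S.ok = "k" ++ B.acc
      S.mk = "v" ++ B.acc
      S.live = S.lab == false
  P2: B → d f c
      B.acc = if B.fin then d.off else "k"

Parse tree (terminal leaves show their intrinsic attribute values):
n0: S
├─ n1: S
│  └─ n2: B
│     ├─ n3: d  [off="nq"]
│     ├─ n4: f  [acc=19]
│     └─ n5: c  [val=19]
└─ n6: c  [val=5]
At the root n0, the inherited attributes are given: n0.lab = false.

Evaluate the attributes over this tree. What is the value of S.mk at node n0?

1. n0.lab = false  [given at root]
2. n1.lab = false  [S₀.lab == true]
3. n2.fin = false  [S.lab == true]
4. n3.off = "nq"  [terminal]
5. n4.acc = 19  [terminal]
6. n5.val = 19  [terminal]
7. n2.acc = "k"  [if B.fin then d.off else "k"]
8. n1.ok = "kk"  ["k" ++ B.acc]
9. n1.mk = "vk"  ["v" ++ B.acc]
10. n1.live = true  [S.lab == false]
11. n6.val = 5  [terminal]
12. n0.ok = "ukk"  ["u" ++ S₁.ok]
13. n0.mk = "vkkk"  [S₁.mk ++ S₁.ok]
14. n0.live = true  [S₁.live == true]

"vkkk"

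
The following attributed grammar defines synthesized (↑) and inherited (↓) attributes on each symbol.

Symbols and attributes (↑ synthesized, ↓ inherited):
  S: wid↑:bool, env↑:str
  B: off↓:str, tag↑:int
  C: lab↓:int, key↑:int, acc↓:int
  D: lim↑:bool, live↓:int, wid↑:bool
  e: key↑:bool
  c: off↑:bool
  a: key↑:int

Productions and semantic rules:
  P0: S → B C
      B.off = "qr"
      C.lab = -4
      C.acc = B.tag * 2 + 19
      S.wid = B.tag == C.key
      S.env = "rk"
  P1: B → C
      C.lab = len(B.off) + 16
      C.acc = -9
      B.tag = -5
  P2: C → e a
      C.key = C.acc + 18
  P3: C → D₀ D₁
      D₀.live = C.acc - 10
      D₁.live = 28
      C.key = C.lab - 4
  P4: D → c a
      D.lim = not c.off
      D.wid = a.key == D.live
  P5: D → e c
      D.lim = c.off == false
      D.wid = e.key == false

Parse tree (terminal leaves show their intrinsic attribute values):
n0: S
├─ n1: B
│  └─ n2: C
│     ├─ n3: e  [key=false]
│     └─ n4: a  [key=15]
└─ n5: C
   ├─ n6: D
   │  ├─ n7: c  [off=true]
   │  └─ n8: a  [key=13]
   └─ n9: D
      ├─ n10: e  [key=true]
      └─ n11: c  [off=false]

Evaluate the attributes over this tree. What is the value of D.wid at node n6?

false

1. n1.off = "qr"  ["qr"]
2. n2.lab = 18  [len(B.off) + 16]
3. n2.acc = -9  [-9]
4. n3.key = false  [terminal]
5. n4.key = 15  [terminal]
6. n2.key = 9  [C.acc + 18]
7. n1.tag = -5  [-5]
8. n5.lab = -4  [-4]
9. n5.acc = 9  [B.tag * 2 + 19]
10. n6.live = -1  [C.acc - 10]
11. n7.off = true  [terminal]
12. n8.key = 13  [terminal]
13. n6.lim = false  [not c.off]
14. n6.wid = false  [a.key == D.live]
15. n9.live = 28  [28]
16. n10.key = true  [terminal]
17. n11.off = false  [terminal]
18. n9.lim = true  [c.off == false]
19. n9.wid = false  [e.key == false]
20. n5.key = -8  [C.lab - 4]
21. n0.wid = false  [B.tag == C.key]
22. n0.env = "rk"  ["rk"]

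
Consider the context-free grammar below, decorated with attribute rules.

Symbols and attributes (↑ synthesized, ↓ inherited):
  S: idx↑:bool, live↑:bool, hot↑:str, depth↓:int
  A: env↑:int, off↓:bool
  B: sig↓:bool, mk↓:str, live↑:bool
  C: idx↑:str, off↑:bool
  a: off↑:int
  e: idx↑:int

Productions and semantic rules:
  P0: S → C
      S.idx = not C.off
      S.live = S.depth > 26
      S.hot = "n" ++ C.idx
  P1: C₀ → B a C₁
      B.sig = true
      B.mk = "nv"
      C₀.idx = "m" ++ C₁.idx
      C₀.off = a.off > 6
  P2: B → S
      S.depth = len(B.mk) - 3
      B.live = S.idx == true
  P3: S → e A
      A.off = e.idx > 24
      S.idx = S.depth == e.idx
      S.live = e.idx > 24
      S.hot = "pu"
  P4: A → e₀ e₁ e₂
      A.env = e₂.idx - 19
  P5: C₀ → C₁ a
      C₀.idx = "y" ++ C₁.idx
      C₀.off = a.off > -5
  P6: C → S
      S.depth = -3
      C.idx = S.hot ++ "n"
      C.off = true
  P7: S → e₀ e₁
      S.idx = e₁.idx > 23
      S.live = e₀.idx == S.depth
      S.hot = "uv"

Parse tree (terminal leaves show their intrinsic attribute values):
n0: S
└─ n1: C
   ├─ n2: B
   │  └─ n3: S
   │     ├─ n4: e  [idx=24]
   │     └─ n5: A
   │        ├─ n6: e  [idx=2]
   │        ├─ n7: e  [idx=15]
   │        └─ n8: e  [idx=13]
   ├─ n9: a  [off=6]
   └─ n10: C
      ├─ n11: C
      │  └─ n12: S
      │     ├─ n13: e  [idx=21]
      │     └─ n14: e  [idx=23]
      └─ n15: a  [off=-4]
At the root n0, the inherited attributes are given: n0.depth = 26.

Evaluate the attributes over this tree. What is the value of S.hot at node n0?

"nmyuvn"

1. n0.depth = 26  [given at root]
2. n2.sig = true  [true]
3. n2.mk = "nv"  ["nv"]
4. n3.depth = -1  [len(B.mk) - 3]
5. n4.idx = 24  [terminal]
6. n5.off = false  [e.idx > 24]
7. n6.idx = 2  [terminal]
8. n7.idx = 15  [terminal]
9. n8.idx = 13  [terminal]
10. n5.env = -6  [e₂.idx - 19]
11. n3.idx = false  [S.depth == e.idx]
12. n3.live = false  [e.idx > 24]
13. n3.hot = "pu"  ["pu"]
14. n2.live = false  [S.idx == true]
15. n9.off = 6  [terminal]
16. n12.depth = -3  [-3]
17. n13.idx = 21  [terminal]
18. n14.idx = 23  [terminal]
19. n12.idx = false  [e₁.idx > 23]
20. n12.live = false  [e₀.idx == S.depth]
21. n12.hot = "uv"  ["uv"]
22. n11.idx = "uvn"  [S.hot ++ "n"]
23. n11.off = true  [true]
24. n15.off = -4  [terminal]
25. n10.idx = "yuvn"  ["y" ++ C₁.idx]
26. n10.off = true  [a.off > -5]
27. n1.idx = "myuvn"  ["m" ++ C₁.idx]
28. n1.off = false  [a.off > 6]
29. n0.idx = true  [not C.off]
30. n0.live = false  [S.depth > 26]
31. n0.hot = "nmyuvn"  ["n" ++ C.idx]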